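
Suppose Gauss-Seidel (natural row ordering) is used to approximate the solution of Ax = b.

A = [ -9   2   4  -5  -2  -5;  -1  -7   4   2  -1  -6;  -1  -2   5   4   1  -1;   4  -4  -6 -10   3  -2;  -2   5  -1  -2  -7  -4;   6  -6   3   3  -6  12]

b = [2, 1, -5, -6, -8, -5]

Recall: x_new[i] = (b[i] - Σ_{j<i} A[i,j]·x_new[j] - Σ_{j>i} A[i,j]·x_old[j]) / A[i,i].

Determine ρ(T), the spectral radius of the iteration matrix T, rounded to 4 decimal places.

Write A = D+L+U with D = diag(-9, -7, 5, -10, -7, 12).
T_GS = -(D+L)⁻¹U: row 0 first, T[0,3] = -(-5)/(-9) = -0.5556; later rows by forward substitution.
  T[0,:] = [+0.0000  +0.2222  +0.4444  -0.5556  -0.2222  -0.5556]
  T[1,:] = [+0.0000  -0.0317  +0.5079  +0.3651  -0.1111  -0.7778]
  T[2,:] = [+0.0000  +0.0317  +0.2921  -0.7651  -0.2889  -0.2222]
  T[3,:] = [+0.0000  +0.0825  -0.2006  +0.0908  +0.4289  +0.0222]
  T[4,:] = [+0.0000  -0.1143  +0.2514  +0.5029  -0.0971  -0.9429]
  T[5,:] = [+0.0000  -0.2127  +0.1346  +0.8803  -0.0280  -0.5325]
|λ(T)| sorted: 1.1528, 0.5450, 0.5450, 0.1595, 0.1595, 0.0000.
ρ = 1.1528; 1.1528 > 1: divergent.

1.1528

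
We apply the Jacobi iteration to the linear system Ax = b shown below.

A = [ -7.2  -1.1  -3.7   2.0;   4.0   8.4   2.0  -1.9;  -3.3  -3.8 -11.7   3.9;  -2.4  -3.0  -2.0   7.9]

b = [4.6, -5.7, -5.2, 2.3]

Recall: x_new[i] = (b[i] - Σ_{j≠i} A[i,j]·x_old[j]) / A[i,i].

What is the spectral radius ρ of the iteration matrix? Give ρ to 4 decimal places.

Diagonal D = diag(-7.2, 8.4, -11.7, 7.9); L, U strict lower/upper.
T_J = -D⁻¹(L+U): T[0,3] = -(2)/(-7.2) = +0.2778; T[0,0] = 0.
  T[0,:] = [+0.0000 -0.1528 -0.5139 +0.2778]
  T[1,:] = [-0.4762 +0.0000 -0.2381 +0.2262]
  T[2,:] = [-0.2821 -0.3248 +0.0000 +0.3333]
  T[3,:] = [+0.3038 +0.3797 +0.2532 +0.0000]
eigenvalue magnitudes: 0.9406, 0.3655, 0.3655, 0.3298.
spectral radius ρ = 0.9406; 0.9406 < 1 ⇒ converges.

0.9406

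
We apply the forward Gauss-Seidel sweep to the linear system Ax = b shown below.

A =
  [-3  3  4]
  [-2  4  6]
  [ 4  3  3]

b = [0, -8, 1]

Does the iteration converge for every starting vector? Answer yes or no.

Write A = D+L+U with D = diag(-3, 4, 3).
T_GS = -(D+L)⁻¹U: row 0 first, T[0,1] = -(3)/(-3) = +1.0000; later rows by forward substitution.
  T[0,:] = [+0.0000  +1.0000  +1.3333]
  T[1,:] = [+0.0000  +0.5000  -0.8333]
  T[2,:] = [+0.0000  -1.8333  -0.9444]
|eigenvalues of T|: 1.6538, 1.2093, 0.0000.
ρ(T) = max|λ| = 1.6538; 1.6538 > 1, so it fails to converge.

no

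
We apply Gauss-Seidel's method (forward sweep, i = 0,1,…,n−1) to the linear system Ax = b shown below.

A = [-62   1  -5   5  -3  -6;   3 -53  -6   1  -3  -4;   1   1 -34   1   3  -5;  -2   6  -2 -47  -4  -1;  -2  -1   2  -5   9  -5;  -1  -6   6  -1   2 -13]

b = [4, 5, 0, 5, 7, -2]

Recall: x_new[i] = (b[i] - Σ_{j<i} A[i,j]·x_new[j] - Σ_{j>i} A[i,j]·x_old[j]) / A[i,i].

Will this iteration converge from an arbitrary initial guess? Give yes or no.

yes

Split A = D + L + U, D = diag(-62, -53, -34, -47, 9, -13).
GS T = -(D+L)⁻¹U: row 0 first, T[0,1] = -(1)/(-62) = +0.0161; later rows by forward substitution.
  T[0,:] = [+0.0000, +0.0161, -0.0806, +0.0806, -0.0484, -0.0968]
  T[1,:] = [+0.0000, +0.0009, -0.1178, +0.0234, -0.0593, -0.0809]
  T[2,:] = [+0.0000, +0.0005, -0.0058, +0.0325, +0.0851, -0.1523]
  T[3,:] = [+0.0000, -0.0006, -0.0114, -0.0018, -0.0942, -0.0210]
  T[4,:] = [+0.0000, +0.0032, -0.0360, +0.0123, -0.0886, +0.5472]
  T[5,:] = [+0.0000, -0.0009, +0.0532, +0.0000, +0.0640, +0.0603]
|roots of det(T-λI)|: 0.1817, 0.1333, 0.1333, 0.0257, 0.0023, 0.0000.
ρ = 0.1817; 0.1817 < 1: convergent.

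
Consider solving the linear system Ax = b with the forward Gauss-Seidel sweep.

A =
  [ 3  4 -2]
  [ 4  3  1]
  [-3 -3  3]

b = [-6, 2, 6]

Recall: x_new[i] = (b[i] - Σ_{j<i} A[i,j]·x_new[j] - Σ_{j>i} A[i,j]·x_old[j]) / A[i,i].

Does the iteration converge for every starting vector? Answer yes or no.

A = D + L + U where D = diag(3, 3, 3).
Gauss-Seidel: T = -(D+L)⁻¹U, row 0 first, T[0,1] = -(4)/(3) = -1.3333; later rows by forward substitution.
  T[0,:] = [+0.0000  -1.3333  +0.6667]
  T[1,:] = [+0.0000  +1.7778  -1.2222]
  T[2,:] = [+0.0000  +0.4444  -0.5556]
|roots of det(T-λI)|: 1.5155, 0.2933, 0.0000.
ρ = 1.5155; 1.5155 > 1 ⇒ diverges.

no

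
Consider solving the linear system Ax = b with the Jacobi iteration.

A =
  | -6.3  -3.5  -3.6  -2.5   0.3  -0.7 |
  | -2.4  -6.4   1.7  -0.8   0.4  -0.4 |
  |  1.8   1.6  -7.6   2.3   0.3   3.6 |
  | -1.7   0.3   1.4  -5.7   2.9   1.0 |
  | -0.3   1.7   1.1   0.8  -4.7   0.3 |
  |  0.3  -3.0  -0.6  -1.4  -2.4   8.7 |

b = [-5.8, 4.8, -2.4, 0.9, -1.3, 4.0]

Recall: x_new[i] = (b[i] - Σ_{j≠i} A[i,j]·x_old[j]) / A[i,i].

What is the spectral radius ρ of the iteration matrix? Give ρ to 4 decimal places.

Diagonal D = diag(-6.3, -6.4, -7.6, -5.7, -4.7, 8.7); L, U strict lower/upper.
Jacobi: T = -D⁻¹(L+U), T[1,4] = -(0.4)/(-6.4) = +0.0625; T[1,1] = 0.
  T[0,:] = [+0.0000 -0.5556 -0.5714 -0.3968 +0.0476 -0.1111]
  T[1,:] = [-0.3750 +0.0000 +0.2656 -0.1250 +0.0625 -0.0625]
  T[2,:] = [+0.2368 +0.2105 +0.0000 +0.3026 +0.0395 +0.4737]
  T[3,:] = [-0.2982 +0.0526 +0.2456 +0.0000 +0.5088 +0.1754]
  T[4,:] = [-0.0638 +0.3617 +0.2340 +0.1702 +0.0000 +0.0638]
  T[5,:] = [-0.0345 +0.3448 +0.0690 +0.1609 +0.2759 +0.0000]
moduli |λ_i(T)| = 0.9049, 0.6384, 0.3716, 0.3716, 0.0567, 0.0567.
ρ = 0.9049; 0.9049 < 1: convergent.

0.9049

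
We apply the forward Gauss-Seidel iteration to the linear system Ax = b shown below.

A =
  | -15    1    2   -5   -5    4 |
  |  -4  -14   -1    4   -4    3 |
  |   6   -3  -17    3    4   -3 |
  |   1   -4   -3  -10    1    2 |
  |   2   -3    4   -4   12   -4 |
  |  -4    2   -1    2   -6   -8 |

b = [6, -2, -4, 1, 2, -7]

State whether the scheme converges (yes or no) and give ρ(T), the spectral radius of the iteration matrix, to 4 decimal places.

Write A = D+L+U with D = diag(-15, -14, -17, -10, 12, -8).
T_GS = -(D+L)⁻¹U: row 0 first, T[0,5] = -(4)/(-15) = +0.2667; later rows by forward substitution.
  T[0,:] = [+0.0000 +0.0667 +0.1333 -0.3333 -0.3333 +0.2667]
  T[1,:] = [+0.0000 -0.0190 -0.1095 +0.3810 -0.1905 +0.1381]
  T[2,:] = [+0.0000 +0.0269 +0.0664 -0.0084 +0.1513 -0.1067]
  T[3,:] = [+0.0000 +0.0062 +0.0372 -0.1832 +0.0975 +0.2034]
  T[4,:] = [+0.0000 -0.0228 -0.0593 +0.0925 -0.0100 +0.4268]
  T[5,:] = [+0.0000 -0.0228 -0.0485 +0.1478 +0.1320 -0.3547]
moduli |λ_i(T)| = 0.5264, 0.2131, 0.1170, 0.1170, 0.0091, 0.0000.
ρ = 0.5264; 0.5264 < 1: convergent.

yes, ρ = 0.5264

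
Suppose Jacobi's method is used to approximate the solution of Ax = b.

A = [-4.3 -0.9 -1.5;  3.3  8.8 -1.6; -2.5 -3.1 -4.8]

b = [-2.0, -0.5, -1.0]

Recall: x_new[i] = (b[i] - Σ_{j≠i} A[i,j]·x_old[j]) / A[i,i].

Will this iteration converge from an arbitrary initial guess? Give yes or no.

Diagonal D = diag(-4.3, 8.8, -4.8); L, U strict lower/upper.
Jacobi T = -D⁻¹(L+U): T[0,1] = -(-0.9)/(-4.3) = -0.2093; T[0,0] = 0.
  T[0,:] = [+0.0000, -0.2093, -0.3488]
  T[1,:] = [-0.3750, +0.0000, +0.1818]
  T[2,:] = [-0.5208, -0.6458, +0.0000]
|eigenvalues of T|: 0.5174, 0.3535, 0.3535.
spectral radius ρ = 0.5174; 0.5174 < 1, so it converges for any x₀.

yes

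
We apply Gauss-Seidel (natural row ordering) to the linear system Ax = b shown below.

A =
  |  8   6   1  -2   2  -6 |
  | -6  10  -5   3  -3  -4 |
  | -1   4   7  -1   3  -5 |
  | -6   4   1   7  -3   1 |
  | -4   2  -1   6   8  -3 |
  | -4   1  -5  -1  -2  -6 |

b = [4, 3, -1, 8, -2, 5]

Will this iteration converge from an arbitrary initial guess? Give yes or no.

no

Write A = D+L+U with D = diag(8, 10, 7, 7, 8, -6).
T_GS = -(D+L)⁻¹U: row 0 first, T[0,3] = -(-2)/(8) = +0.2500; later rows by forward substitution.
  T[0,:] = [+0.0000, -0.7500, -0.1250, +0.2500, -0.2500, +0.7500]
  T[1,:] = [+0.0000, -0.4500, +0.4250, -0.1500, +0.1500, +0.8500]
  T[2,:] = [+0.0000, +0.1500, -0.2607, +0.2643, -0.5500, +0.3357]
  T[3,:] = [+0.0000, -0.4071, -0.3128, +0.2622, +0.2071, -0.0337]
  T[4,:] = [+0.0000, +0.0616, +0.0332, -0.0011, -0.3866, +0.6047]
  T[5,:] = [+0.0000, +0.3473, +0.4125, -0.4552, +0.7443, -0.8341]
|roots of det(T-λI)|: 1.5101, 0.7406, 0.4804, 0.1034, 0.1034, 0.0000.
ρ(T) = max|λ| = 1.5101; 1.5101 > 1 ⇒ diverges.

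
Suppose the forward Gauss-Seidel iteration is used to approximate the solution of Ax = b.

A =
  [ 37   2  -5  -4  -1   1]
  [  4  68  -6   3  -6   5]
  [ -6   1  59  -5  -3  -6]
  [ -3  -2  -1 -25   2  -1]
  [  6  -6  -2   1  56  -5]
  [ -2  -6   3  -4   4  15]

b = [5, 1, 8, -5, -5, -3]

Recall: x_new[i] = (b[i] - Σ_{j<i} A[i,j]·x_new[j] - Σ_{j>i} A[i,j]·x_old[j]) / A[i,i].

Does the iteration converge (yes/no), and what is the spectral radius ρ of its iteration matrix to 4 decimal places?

Write A = D+L+U with D = diag(37, 68, 59, -25, 56, 15).
T_GS = -(D+L)⁻¹U: row 0 first, T[0,4] = -(-1)/(37) = +0.0270; later rows by forward substitution.
  T[0,:] = [+0.0000, -0.0541, +0.1351, +0.1081, +0.0270, -0.0270]
  T[1,:] = [+0.0000, +0.0032, +0.0803, -0.0505, +0.0866, -0.0719]
  T[2,:] = [+0.0000, -0.0056, +0.0124, +0.0966, +0.0521, +0.1002]
  T[3,:] = [+0.0000, +0.0065, -0.0231, -0.0128, +0.0677, -0.0350]
  T[4,:] = [+0.0000, +0.0058, -0.0050, -0.0133, +0.0070, +0.0887]
  T[5,:] = [+0.0000, -0.0047, +0.0428, -0.0250, +0.0440, -0.0854]
|λ(T)| sorted: 0.1523, 0.0739, 0.0692, 0.0692, 0.0071, 0.0000.
spectral radius ρ = 0.1523; 0.1523 < 1: convergent.

yes, ρ = 0.1523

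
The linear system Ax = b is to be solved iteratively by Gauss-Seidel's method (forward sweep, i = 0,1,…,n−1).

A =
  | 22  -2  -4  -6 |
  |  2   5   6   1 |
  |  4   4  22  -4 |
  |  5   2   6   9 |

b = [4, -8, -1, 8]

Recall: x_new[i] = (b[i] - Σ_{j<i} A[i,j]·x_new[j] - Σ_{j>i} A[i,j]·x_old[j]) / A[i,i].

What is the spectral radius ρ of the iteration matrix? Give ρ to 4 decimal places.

Diagonal D = diag(22, 5, 22, 9); L, U strict lower/upper.
T_GS = -(D+L)⁻¹U: row 0 first, T[0,1] = -(-2)/(22) = +0.0909; later rows by forward substitution.
  T[0,:] = [+0.0000 +0.0909 +0.1818 +0.2727]
  T[1,:] = [+0.0000 -0.0364 -1.2727 -0.3091]
  T[2,:] = [+0.0000 -0.0099 +0.1983 +0.1884]
  T[3,:] = [+0.0000 -0.0358 +0.0496 -0.2084]
moduli |λ_i(T)| = 0.3088, 0.1889, 0.1889, 0.0000.
spectral radius ρ = 0.3088; 0.3088 < 1, so it converges for any x₀.

0.3088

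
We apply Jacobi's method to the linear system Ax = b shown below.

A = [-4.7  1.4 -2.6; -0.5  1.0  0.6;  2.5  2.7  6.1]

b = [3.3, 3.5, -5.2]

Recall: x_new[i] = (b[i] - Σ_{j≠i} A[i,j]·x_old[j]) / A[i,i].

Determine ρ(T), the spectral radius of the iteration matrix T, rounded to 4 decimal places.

Write A = D+L+U with D = diag(-4.7, 1, 6.1).
T_J = -D⁻¹(L+U): T[0,2] = -(-2.6)/(-4.7) = -0.5532; T[0,0] = 0.
  T[0,:] = [+0.0000 +0.2979 -0.5532]
  T[1,:] = [+0.5000 +0.0000 -0.6000]
  T[2,:] = [-0.4098 -0.4426 +0.0000]
|roots of det(T-λI)|: 0.9236, 0.4994, 0.4242.
ρ(T) = max|λ| = 0.9236; 0.9236 < 1, so it converges for any x₀.

0.9236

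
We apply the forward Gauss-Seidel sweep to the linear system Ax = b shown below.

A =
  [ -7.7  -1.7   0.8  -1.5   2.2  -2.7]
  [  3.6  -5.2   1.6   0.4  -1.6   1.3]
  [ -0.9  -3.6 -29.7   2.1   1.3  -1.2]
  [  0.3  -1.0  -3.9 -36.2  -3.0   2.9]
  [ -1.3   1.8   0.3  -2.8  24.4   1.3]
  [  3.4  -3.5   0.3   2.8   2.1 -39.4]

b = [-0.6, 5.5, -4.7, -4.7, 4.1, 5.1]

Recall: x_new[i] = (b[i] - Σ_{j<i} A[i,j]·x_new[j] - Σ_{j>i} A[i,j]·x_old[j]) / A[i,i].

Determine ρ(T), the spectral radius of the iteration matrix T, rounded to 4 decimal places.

Let D = diag(-7.7, -5.2, -29.7, -36.2, 24.4, -39.4); L, U the strict triangles.
Gauss-Seidel: T = -(D+L)⁻¹U, row 0 first, T[0,4] = -(2.2)/(-7.7) = +0.2857; later rows by forward substitution.
  T[0,:] = [+0.0000, -0.2208, +0.1039, -0.1948, +0.2857, -0.3506]
  T[1,:] = [+0.0000, -0.1528, +0.3796, -0.0579, -0.1099, +0.0072]
  T[2,:] = [+0.0000, +0.0252, -0.0492, +0.0836, +0.0484, -0.0307]
  T[3,:] = [+0.0000, -0.0003, -0.0043, -0.0090, -0.0827, +0.0803]
  T[4,:] = [+0.0000, -0.0008, -0.0224, -0.0082, +0.0132, -0.0629]
  T[5,:] = [+0.0000, -0.0053, -0.0266, -0.0121, +0.0296, -0.0288]
|λ(T)| sorted: 0.2080, 0.0549, 0.0549, 0.0540, 0.0540, 0.0000.
ρ = 0.2080; 0.2080 < 1: convergent.

0.2080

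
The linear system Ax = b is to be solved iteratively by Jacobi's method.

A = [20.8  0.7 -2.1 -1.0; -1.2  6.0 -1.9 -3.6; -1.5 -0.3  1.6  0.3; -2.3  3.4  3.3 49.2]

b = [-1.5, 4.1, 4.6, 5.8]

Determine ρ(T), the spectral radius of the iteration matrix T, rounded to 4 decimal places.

0.4278

Let D = diag(20.8, 6, 1.6, 49.2); L, U the strict triangles.
Jacobi: T = -D⁻¹(L+U), T[2,0] = -(-1.5)/(1.6) = +0.9375; T[2,2] = 0.
  T[0,:] = [+0.0000  -0.0337  +0.1010  +0.0481]
  T[1,:] = [+0.2000  +0.0000  +0.3167  +0.6000]
  T[2,:] = [+0.9375  +0.1875  +0.0000  -0.1875]
  T[3,:] = [+0.0467  -0.0691  -0.0671  +0.0000]
|λ(T)| sorted: 0.4278, 0.3438, 0.1830, 0.1830.
ρ(T) = max|λ| = 0.4278; 0.4278 < 1, so it converges for any x₀.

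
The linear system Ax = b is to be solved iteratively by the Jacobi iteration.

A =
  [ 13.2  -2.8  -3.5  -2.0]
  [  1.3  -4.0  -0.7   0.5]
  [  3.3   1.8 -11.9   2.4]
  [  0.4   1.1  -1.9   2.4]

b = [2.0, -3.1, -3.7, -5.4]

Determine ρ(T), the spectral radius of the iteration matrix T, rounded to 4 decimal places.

Split A = D + L + U, D = diag(13.2, -4, -11.9, 2.4).
Jacobi T = -D⁻¹(L+U): T[0,1] = -(-2.8)/(13.2) = +0.2121; T[0,0] = 0.
  T[0,:] = [+0.0000  +0.2121  +0.2652  +0.1515]
  T[1,:] = [+0.3250  +0.0000  -0.1750  +0.1250]
  T[2,:] = [+0.2773  +0.1513  +0.0000  +0.2017]
  T[3,:] = [-0.1667  -0.4583  +0.7917  +0.0000]
|eigenvalues of T|: 0.5052, 0.2990, 0.2039, 0.0023.
ρ = 0.5052; 0.5052 < 1 ⇒ converges.

0.5052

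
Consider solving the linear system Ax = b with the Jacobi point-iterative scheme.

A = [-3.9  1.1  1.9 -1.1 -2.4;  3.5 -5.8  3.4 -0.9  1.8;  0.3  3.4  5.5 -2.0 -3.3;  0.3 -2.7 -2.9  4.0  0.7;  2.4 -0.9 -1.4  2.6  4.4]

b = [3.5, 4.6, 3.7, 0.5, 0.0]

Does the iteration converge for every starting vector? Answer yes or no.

no

Write A = D+L+U with D = diag(-3.9, -5.8, 5.5, 4, 4.4).
Jacobi: T = -D⁻¹(L+U), T[4,1] = -(-0.9)/(4.4) = +0.2045; T[4,4] = 0.
  T[0,:] = [+0.0000, +0.2821, +0.4872, -0.2821, -0.6154]
  T[1,:] = [+0.6034, +0.0000, +0.5862, -0.1552, +0.3103]
  T[2,:] = [-0.0545, -0.6182, +0.0000, +0.3636, +0.6000]
  T[3,:] = [-0.0750, +0.6750, +0.7250, +0.0000, -0.1750]
  T[4,:] = [-0.5455, +0.2045, +0.3182, -0.5909, +0.0000]
|roots of det(T-λI)|: 1.2892, 0.6358, 0.6358, 0.6175, 0.6175.
spectral radius ρ = 1.2892; 1.2892 > 1, so it fails to converge.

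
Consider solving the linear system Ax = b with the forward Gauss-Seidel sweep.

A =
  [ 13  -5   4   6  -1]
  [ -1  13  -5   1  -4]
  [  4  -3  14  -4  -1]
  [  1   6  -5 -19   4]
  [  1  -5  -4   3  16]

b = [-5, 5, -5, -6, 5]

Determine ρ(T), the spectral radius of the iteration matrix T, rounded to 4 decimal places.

Let D = diag(13, 13, 14, -19, 16); L, U the strict triangles.
T_GS = -(D+L)⁻¹U: row 0 first, T[0,2] = -(4)/(13) = -0.3077; later rows by forward substitution.
  T[0,:] = [+0.0000  +0.3846  -0.3077  -0.4615  +0.0769]
  T[1,:] = [+0.0000  +0.0296  +0.3609  -0.1124  +0.3136]
  T[2,:] = [+0.0000  -0.1036  +0.1653  +0.3935  +0.1167]
  T[3,:] = [+0.0000  +0.0568  +0.0543  -0.1633  +0.2829]
  T[4,:] = [+0.0000  -0.0513  +0.1632  +0.1227  +0.0693]
moduli |λ_i(T)| = 0.3280, 0.2112, 0.2112, 0.0380, 0.0000.
ρ = 0.3280; 0.3280 < 1 ⇒ converges.

0.3280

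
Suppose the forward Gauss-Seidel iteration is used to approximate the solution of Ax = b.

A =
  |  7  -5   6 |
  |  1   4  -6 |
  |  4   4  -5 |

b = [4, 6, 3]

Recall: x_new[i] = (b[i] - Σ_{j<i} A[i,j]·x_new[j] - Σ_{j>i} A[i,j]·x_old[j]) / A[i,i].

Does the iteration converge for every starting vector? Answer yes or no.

no

Write A = D+L+U with D = diag(7, 4, -5).
T_GS = -(D+L)⁻¹U: row 0 first, T[0,1] = -(-5)/(7) = +0.7143; later rows by forward substitution.
  T[0,:] = [+0.0000, +0.7143, -0.8571]
  T[1,:] = [+0.0000, -0.1786, +1.7143]
  T[2,:] = [+0.0000, +0.4286, +0.6857]
|eigenvalues of T|: 1.2135, 0.7063, 0.0000.
ρ(T) = max|λ| = 1.2135; 1.2135 > 1, so it fails to converge.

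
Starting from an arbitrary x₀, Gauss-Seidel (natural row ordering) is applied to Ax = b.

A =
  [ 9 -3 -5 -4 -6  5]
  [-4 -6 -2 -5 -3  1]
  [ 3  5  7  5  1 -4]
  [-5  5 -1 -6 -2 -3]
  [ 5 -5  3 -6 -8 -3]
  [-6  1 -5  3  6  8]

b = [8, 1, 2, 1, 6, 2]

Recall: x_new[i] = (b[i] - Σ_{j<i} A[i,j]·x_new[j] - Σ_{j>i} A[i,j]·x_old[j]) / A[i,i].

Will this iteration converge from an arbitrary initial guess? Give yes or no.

A = D + L + U where D = diag(9, -6, 7, -6, -8, 8).
GS T = -(D+L)⁻¹U: row 0 first, T[0,2] = -(-5)/(9) = +0.5556; later rows by forward substitution.
  T[0,:] = [+0.0000  +0.3333  +0.5556  +0.4444  +0.6667  -0.5556]
  T[1,:] = [+0.0000  -0.2222  -0.7037  -1.1296  -0.9444  +0.5370]
  T[2,:] = [+0.0000  +0.0159  +0.2646  -0.0979  +0.2460  +0.4259]
  T[3,:] = [+0.0000  -0.4656  -1.0935  -1.2954  -1.7169  +0.3395]
  T[4,:] = [+0.0000  +0.7024  +1.7063  +1.9187  +2.3869  -1.1528]
  T[5,:] = [+0.0000  -0.0645  -0.1997  -0.5398  -0.3745  +0.5197]
|λ(T)| sorted: 1.3415, 0.5525, 0.2407, 0.2407, 0.1733, 0.0000.
ρ = 1.3415; 1.3415 > 1 ⇒ diverges.

no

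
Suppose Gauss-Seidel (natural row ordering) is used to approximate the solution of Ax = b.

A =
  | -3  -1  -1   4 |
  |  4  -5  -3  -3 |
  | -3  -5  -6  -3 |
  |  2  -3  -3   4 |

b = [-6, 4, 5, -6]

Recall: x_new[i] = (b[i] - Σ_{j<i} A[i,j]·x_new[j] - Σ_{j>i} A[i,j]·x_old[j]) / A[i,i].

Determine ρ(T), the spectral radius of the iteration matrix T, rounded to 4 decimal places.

Diagonal D = diag(-3, -5, -6, 4); L, U strict lower/upper.
T_GS = -(D+L)⁻¹U: row 0 first, T[0,3] = -(4)/(-3) = +1.3333; later rows by forward substitution.
  T[0,:] = [+0.0000  -0.3333  -0.3333  +1.3333]
  T[1,:] = [+0.0000  -0.2667  -0.8667  +0.4667]
  T[2,:] = [+0.0000  +0.3889  +0.8889  -1.5556]
  T[3,:] = [+0.0000  +0.2583  +0.1833  -1.4833]
|λ(T)| sorted: 1.3284, 0.5373, 0.0701, 0.0000.
ρ(T) = max|λ| = 1.3284; 1.3284 > 1 ⇒ diverges.

1.3284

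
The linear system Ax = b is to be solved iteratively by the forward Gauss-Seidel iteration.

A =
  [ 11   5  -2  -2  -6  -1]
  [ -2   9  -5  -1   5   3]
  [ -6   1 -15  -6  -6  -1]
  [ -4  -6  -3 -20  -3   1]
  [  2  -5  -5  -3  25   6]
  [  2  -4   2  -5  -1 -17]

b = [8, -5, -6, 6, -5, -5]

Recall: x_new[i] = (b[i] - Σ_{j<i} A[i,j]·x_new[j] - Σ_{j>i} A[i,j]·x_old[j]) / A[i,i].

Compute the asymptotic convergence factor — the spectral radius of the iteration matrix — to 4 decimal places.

0.6041

Write A = D+L+U with D = diag(11, 9, -15, -20, 25, -17).
GS T = -(D+L)⁻¹U: row 0 first, T[0,5] = -(-1)/(11) = +0.0909; later rows by forward substitution.
  T[0,:] = [+0.0000  -0.4545  +0.1818  +0.1818  +0.5455  +0.0909]
  T[1,:] = [+0.0000  -0.1010  +0.5960  +0.1515  -0.4343  -0.3131]
  T[2,:] = [+0.0000  +0.1751  -0.0330  -0.4626  -0.6471  -0.1239]
  T[3,:] = [+0.0000  +0.0949  -0.2102  -0.0124  -0.0317  +0.1443]
  T[4,:] = [+0.0000  +0.0626  +0.0728  -0.0783  -0.2637  -0.3174]
  T[5,:] = [+0.0000  -0.0407  -0.0652  -0.0604  +0.1151  +0.0460]
|eigenvalues of T|: 0.6041, 0.2243, 0.2243, 0.1743, 0.0807, 0.0000.
spectral radius ρ = 0.6041; 0.6041 < 1: convergent.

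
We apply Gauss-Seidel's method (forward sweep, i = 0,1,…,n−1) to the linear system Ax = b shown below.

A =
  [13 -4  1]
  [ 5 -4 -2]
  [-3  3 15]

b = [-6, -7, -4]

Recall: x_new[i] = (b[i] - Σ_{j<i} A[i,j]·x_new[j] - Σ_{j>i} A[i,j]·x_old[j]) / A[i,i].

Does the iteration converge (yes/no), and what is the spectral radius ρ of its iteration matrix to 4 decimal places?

Diagonal D = diag(13, -4, 15); L, U strict lower/upper.
GS T = -(D+L)⁻¹U: row 0 first, T[0,2] = -(1)/(13) = -0.0769; later rows by forward substitution.
  T[0,:] = [+0.0000  +0.3077  -0.0769]
  T[1,:] = [+0.0000  +0.3846  -0.5962]
  T[2,:] = [+0.0000  -0.0154  +0.1038]
|roots of det(T-λI)|: 0.4142, 0.0743, 0.0000.
spectral radius ρ = 0.4142; 0.4142 < 1: convergent.

yes, ρ = 0.4142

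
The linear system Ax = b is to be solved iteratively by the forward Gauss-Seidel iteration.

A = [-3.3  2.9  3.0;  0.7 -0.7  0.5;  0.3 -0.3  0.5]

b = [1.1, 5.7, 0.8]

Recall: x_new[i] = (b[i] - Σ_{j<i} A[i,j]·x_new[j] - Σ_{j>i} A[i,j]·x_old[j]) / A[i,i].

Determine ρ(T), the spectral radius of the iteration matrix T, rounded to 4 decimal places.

0.8788

A = D + L + U where D = diag(-3.3, -0.7, 0.5).
GS T = -(D+L)⁻¹U: row 0 first, T[0,2] = -(3)/(-3.3) = +0.9091; later rows by forward substitution.
  T[0,:] = [+0.0000, +0.8788, +0.9091]
  T[1,:] = [+0.0000, +0.8788, +1.6234]
  T[2,:] = [+0.0000, -0.0000, +0.4286]
|eigenvalues of T|: 0.8788, 0.4286, 0.0000.
ρ = 0.8788; 0.8788 < 1 ⇒ converges.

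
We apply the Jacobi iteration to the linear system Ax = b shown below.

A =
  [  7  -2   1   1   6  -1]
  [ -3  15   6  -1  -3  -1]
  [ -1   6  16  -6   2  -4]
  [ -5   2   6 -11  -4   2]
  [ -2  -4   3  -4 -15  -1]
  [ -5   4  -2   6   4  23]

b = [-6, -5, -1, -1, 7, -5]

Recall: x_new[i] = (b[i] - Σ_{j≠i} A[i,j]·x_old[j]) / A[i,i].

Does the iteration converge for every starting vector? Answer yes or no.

yes

Split A = D + L + U, D = diag(7, 15, 16, -11, -15, 23).
Jacobi T = -D⁻¹(L+U): T[3,4] = -(-4)/(-11) = -0.3636; T[3,3] = 0.
  T[0,:] = [+0.0000, +0.2857, -0.1429, -0.1429, -0.8571, +0.1429]
  T[1,:] = [+0.2000, +0.0000, -0.4000, +0.0667, +0.2000, +0.0667]
  T[2,:] = [+0.0625, -0.3750, +0.0000, +0.3750, -0.1250, +0.2500]
  T[3,:] = [-0.4545, +0.1818, +0.5455, +0.0000, -0.3636, +0.1818]
  T[4,:] = [-0.1333, -0.2667, +0.2000, -0.2667, +0.0000, -0.0667]
  T[5,:] = [+0.2174, -0.1739, +0.0870, -0.2609, -0.1739, +0.0000]
|roots of det(T-λI)|: 0.8850, 0.5219, 0.5219, 0.3003, 0.3003, 0.2856.
ρ = 0.8850; 0.8850 < 1: convergent.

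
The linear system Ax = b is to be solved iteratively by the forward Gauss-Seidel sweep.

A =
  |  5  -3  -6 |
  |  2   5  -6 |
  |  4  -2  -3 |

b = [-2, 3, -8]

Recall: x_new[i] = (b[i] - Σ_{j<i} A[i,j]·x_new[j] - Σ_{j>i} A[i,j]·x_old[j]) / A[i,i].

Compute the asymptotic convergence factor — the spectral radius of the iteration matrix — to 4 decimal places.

Write A = D+L+U with D = diag(5, 5, -3).
T_GS = -(D+L)⁻¹U: row 0 first, T[0,1] = -(-3)/(5) = +0.6000; later rows by forward substitution.
  T[0,:] = [+0.0000, +0.6000, +1.2000]
  T[1,:] = [+0.0000, -0.2400, +0.7200]
  T[2,:] = [+0.0000, +0.9600, +1.1200]
moduli |λ_i(T)| = 1.5141, 0.6341, 0.0000.
spectral radius ρ = 1.5141; 1.5141 > 1: divergent.

1.5141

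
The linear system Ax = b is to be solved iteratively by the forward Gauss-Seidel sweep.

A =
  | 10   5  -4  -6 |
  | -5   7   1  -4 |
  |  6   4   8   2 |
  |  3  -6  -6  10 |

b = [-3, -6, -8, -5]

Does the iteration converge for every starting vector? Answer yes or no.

no

Write A = D+L+U with D = diag(10, 7, 8, 10).
GS T = -(D+L)⁻¹U: row 0 first, T[0,1] = -(5)/(10) = -0.5000; later rows by forward substitution.
  T[0,:] = [+0.0000, -0.5000, +0.4000, +0.6000]
  T[1,:] = [+0.0000, -0.3571, +0.1429, +1.0000]
  T[2,:] = [+0.0000, +0.5536, -0.3714, -1.2000]
  T[3,:] = [+0.0000, +0.2679, -0.2571, -0.3000]
eigenvalue magnitudes: 1.2656, 0.2538, 0.0167, 0.0000.
ρ(T) = max|λ| = 1.2656; 1.2656 > 1, so it fails to converge.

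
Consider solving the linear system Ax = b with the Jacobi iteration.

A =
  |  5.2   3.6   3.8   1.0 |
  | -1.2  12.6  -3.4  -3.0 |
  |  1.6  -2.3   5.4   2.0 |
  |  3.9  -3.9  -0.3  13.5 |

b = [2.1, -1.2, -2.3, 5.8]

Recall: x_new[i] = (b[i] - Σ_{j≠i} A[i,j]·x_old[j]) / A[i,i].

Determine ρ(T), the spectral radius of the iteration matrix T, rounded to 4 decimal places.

Diagonal D = diag(5.2, 12.6, 5.4, 13.5); L, U strict lower/upper.
Jacobi: T = -D⁻¹(L+U), T[0,1] = -(3.6)/(5.2) = -0.6923; T[0,0] = 0.
  T[0,:] = [+0.0000  -0.6923  -0.7308  -0.1923]
  T[1,:] = [+0.0952  +0.0000  +0.2698  +0.2381]
  T[2,:] = [-0.2963  +0.4259  +0.0000  -0.3704]
  T[3,:] = [-0.2889  +0.2889  +0.0222  +0.0000]
eigenvalue magnitudes: 0.6468, 0.5379, 0.2119, 0.1031.
ρ = 0.6468; 0.6468 < 1 ⇒ converges.

0.6468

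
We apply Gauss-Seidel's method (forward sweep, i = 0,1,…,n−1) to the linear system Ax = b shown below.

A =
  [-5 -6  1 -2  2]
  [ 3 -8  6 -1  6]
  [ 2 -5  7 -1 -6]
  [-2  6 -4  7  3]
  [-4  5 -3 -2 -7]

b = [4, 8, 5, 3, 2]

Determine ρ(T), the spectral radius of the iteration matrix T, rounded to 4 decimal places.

1.2097

Diagonal D = diag(-5, -8, 7, 7, -7); L, U strict lower/upper.
T_GS = -(D+L)⁻¹U: row 0 first, T[0,4] = -(2)/(-5) = +0.4000; later rows by forward substitution.
  T[0,:] = [+0.0000  -1.2000  +0.2000  -0.4000  +0.4000]
  T[1,:] = [+0.0000  -0.4500  +0.8250  -0.2750  +0.9000]
  T[2,:] = [+0.0000  +0.0214  +0.5321  +0.0607  +1.3857]
  T[3,:] = [+0.0000  +0.0551  -0.3459  +0.1561  -0.2939]
  T[4,:] = [+0.0000  +0.3394  +0.3458  -0.0385  -0.0956]
moduli |λ_i(T)| = 1.2097, 0.5908, 0.5908, 0.0746, 0.0000.
ρ(T) = max|λ| = 1.2097; 1.2097 > 1: divergent.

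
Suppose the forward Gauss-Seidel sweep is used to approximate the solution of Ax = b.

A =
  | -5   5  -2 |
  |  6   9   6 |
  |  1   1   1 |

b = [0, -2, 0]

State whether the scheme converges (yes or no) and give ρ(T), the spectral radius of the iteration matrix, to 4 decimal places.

A = D + L + U where D = diag(-5, 9, 1).
Gauss-Seidel: T = -(D+L)⁻¹U, row 0 first, T[0,2] = -(-2)/(-5) = -0.4000; later rows by forward substitution.
  T[0,:] = [+0.0000  +1.0000  -0.4000]
  T[1,:] = [+0.0000  -0.6667  -0.4000]
  T[2,:] = [+0.0000  -0.3333  +0.8000]
|λ(T)| sorted: 0.8859, 0.7525, 0.0000.
spectral radius ρ = 0.8859; 0.8859 < 1, so it converges for any x₀.

yes, ρ = 0.8859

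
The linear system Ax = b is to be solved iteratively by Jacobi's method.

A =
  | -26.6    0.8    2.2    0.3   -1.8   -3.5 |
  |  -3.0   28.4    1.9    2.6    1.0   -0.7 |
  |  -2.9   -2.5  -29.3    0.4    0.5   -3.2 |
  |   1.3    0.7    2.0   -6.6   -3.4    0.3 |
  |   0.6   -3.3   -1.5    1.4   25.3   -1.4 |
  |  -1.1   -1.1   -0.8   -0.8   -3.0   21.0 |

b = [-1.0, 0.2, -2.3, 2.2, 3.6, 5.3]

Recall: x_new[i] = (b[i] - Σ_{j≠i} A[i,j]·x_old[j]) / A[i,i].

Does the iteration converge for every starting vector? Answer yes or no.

Write A = D+L+U with D = diag(-26.6, 28.4, -29.3, -6.6, 25.3, 21).
Jacobi T = -D⁻¹(L+U): T[0,3] = -(0.3)/(-26.6) = +0.0113; T[0,0] = 0.
  T[0,:] = [+0.0000 +0.0301 +0.0827 +0.0113 -0.0677 -0.1316]
  T[1,:] = [+0.1056 +0.0000 -0.0669 -0.0915 -0.0352 +0.0246]
  T[2,:] = [-0.0990 -0.0853 +0.0000 +0.0137 +0.0171 -0.1092]
  T[3,:] = [+0.1970 +0.1061 +0.3030 +0.0000 -0.5152 +0.0455]
  T[4,:] = [-0.0237 +0.1304 +0.0593 -0.0553 +0.0000 +0.0553]
  T[5,:] = [+0.0524 +0.0524 +0.0381 +0.0381 +0.1429 +0.0000]
|eigenvalues of T|: 0.2374, 0.1782, 0.1782, 0.1638, 0.1638, 0.0572.
ρ = 0.2374; 0.2374 < 1, so it converges for any x₀.

yes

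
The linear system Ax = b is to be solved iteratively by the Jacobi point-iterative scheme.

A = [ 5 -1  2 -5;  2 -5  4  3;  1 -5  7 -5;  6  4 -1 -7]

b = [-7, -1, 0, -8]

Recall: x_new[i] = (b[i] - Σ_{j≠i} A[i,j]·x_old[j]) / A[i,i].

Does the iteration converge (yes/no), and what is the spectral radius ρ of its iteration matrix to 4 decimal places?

Diagonal D = diag(5, -5, 7, -7); L, U strict lower/upper.
Jacobi: T = -D⁻¹(L+U), T[3,0] = -(6)/(-7) = +0.8571; T[3,3] = 0.
  T[0,:] = [+0.0000, +0.2000, -0.4000, +1.0000]
  T[1,:] = [+0.4000, +0.0000, +0.8000, +0.6000]
  T[2,:] = [-0.1429, +0.7143, +0.0000, +0.7143]
  T[3,:] = [+0.8571, +0.5714, -0.1429, +0.0000]
|roots of det(T-λI)|: 1.2351, 0.9556, 0.9556, 0.6377.
spectral radius ρ = 1.2351; 1.2351 > 1: divergent.

no, ρ = 1.2351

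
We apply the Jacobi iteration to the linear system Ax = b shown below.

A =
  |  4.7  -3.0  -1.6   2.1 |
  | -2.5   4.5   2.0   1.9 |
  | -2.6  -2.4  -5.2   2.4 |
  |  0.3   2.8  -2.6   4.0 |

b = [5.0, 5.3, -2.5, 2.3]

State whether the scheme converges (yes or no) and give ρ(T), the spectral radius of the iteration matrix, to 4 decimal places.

A = D + L + U where D = diag(4.7, 4.5, -5.2, 4).
Jacobi T = -D⁻¹(L+U): T[2,1] = -(-2.4)/(-5.2) = -0.4615; T[2,2] = 0.
  T[0,:] = [+0.0000 +0.6383 +0.3404 -0.4468]
  T[1,:] = [+0.5556 +0.0000 -0.4444 -0.4222]
  T[2,:] = [-0.5000 -0.4615 +0.0000 +0.4615]
  T[3,:] = [-0.0750 -0.7000 +0.6500 +0.0000]
moduli |λ_i(T)| = 1.2664, 0.5422, 0.5422, 0.3018.
spectral radius ρ = 1.2664; 1.2664 > 1, so it fails to converge.

no, ρ = 1.2664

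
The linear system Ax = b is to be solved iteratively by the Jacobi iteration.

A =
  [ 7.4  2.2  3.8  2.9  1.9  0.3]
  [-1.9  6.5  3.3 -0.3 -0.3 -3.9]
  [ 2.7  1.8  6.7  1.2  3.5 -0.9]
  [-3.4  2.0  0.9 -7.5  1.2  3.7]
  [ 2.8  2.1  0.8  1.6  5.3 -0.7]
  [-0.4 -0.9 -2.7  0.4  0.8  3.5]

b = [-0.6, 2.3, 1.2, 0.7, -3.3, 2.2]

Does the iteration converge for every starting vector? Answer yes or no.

Split A = D + L + U, D = diag(7.4, 6.5, 6.7, -7.5, 5.3, 3.5).
Jacobi T = -D⁻¹(L+U): T[3,4] = -(1.2)/(-7.5) = +0.1600; T[3,3] = 0.
  T[0,:] = [+0.0000, -0.2973, -0.5135, -0.3919, -0.2568, -0.0405]
  T[1,:] = [+0.2923, +0.0000, -0.5077, +0.0462, +0.0462, +0.6000]
  T[2,:] = [-0.4030, -0.2687, +0.0000, -0.1791, -0.5224, +0.1343]
  T[3,:] = [-0.4533, +0.2667, +0.1200, +0.0000, +0.1600, +0.4933]
  T[4,:] = [-0.5283, -0.3962, -0.1509, -0.3019, +0.0000, +0.1321]
  T[5,:] = [+0.1143, +0.2571, +0.7714, -0.1143, -0.2286, +0.0000]
eigenvalue magnitudes: 1.1210, 0.6227, 0.6227, 0.4986, 0.4986, 0.3181.
ρ = 1.1210; 1.1210 > 1 ⇒ diverges.

no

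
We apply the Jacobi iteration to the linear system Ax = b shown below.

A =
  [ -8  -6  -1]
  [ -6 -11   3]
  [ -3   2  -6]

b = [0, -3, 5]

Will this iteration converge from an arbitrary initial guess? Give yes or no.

Write A = D+L+U with D = diag(-8, -11, -6).
Jacobi: T = -D⁻¹(L+U), T[1,0] = -(-6)/(-11) = -0.5455; T[1,1] = 0.
  T[0,:] = [+0.0000 -0.7500 -0.1250]
  T[1,:] = [-0.5455 +0.0000 +0.2727]
  T[2,:] = [-0.5000 +0.3333 +0.0000]
|λ(T)| sorted: 0.8431, 0.5931, 0.2500.
ρ = 0.8431; 0.8431 < 1 ⇒ converges.

yes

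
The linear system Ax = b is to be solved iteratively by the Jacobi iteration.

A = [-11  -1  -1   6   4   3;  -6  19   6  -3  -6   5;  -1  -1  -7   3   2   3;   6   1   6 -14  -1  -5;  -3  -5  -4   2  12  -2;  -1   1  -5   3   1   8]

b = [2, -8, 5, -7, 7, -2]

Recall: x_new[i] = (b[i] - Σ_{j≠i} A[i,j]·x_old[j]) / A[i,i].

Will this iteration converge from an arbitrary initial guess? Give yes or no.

no

Split A = D + L + U, D = diag(-11, 19, -7, -14, 12, 8).
T_J = -D⁻¹(L+U): T[1,3] = -(-3)/(19) = +0.1579; T[1,1] = 0.
  T[0,:] = [+0.0000  -0.0909  -0.0909  +0.5455  +0.3636  +0.2727]
  T[1,:] = [+0.3158  +0.0000  -0.3158  +0.1579  +0.3158  -0.2632]
  T[2,:] = [-0.1429  -0.1429  +0.0000  +0.4286  +0.2857  +0.4286]
  T[3,:] = [+0.4286  +0.0714  +0.4286  +0.0000  -0.0714  -0.3571]
  T[4,:] = [+0.2500  +0.4167  +0.3333  -0.1667  +0.0000  +0.1667]
  T[5,:] = [+0.1250  -0.1250  +0.6250  -0.3750  -0.1250  +0.0000]
|λ(T)| sorted: 1.1800, 0.6568, 0.6568, 0.3867, 0.2657, 0.0109.
ρ = 1.1800; 1.1800 > 1 ⇒ diverges.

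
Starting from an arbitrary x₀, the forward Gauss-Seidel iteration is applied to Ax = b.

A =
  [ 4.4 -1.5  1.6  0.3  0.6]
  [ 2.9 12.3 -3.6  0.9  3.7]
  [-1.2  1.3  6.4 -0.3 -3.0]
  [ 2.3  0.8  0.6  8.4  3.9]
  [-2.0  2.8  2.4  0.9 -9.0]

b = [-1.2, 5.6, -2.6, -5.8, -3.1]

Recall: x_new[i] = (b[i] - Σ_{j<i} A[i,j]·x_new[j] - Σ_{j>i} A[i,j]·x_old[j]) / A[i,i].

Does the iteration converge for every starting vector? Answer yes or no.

A = D + L + U where D = diag(4.4, 12.3, 6.4, 8.4, -9).
Gauss-Seidel: T = -(D+L)⁻¹U, row 0 first, T[0,4] = -(0.6)/(4.4) = -0.1364; later rows by forward substitution.
  T[0,:] = [+0.0000, +0.3409, -0.3636, -0.0682, -0.1364]
  T[1,:] = [+0.0000, -0.0804, +0.3784, -0.0571, -0.2687]
  T[2,:] = [+0.0000, +0.0802, -0.1450, +0.0457, +0.4978]
  T[3,:] = [+0.0000, -0.0914, +0.0739, +0.0208, -0.4369]
  T[4,:] = [+0.0000, -0.0885, +0.1672, +0.0117, +0.0358]
|roots of det(T-λI)|: 0.5204, 0.1802, 0.1802, 0.0286, 0.0000.
ρ = 0.5204; 0.5204 < 1 ⇒ converges.

yes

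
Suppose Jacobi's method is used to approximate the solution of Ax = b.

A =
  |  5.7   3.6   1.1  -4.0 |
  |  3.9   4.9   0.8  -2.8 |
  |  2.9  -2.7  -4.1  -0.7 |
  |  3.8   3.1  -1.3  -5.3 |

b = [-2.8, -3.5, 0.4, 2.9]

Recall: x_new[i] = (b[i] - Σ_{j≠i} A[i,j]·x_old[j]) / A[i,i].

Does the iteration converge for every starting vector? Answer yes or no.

Diagonal D = diag(5.7, 4.9, -4.1, -5.3); L, U strict lower/upper.
Jacobi: T = -D⁻¹(L+U), T[3,2] = -(-1.3)/(-5.3) = -0.2453; T[3,3] = 0.
  T[0,:] = [+0.0000  -0.6316  -0.1930  +0.7018]
  T[1,:] = [-0.7959  +0.0000  -0.1633  +0.5714]
  T[2,:] = [+0.7073  -0.6585  +0.0000  -0.1707]
  T[3,:] = [+0.7170  +0.5849  -0.2453  +0.0000]
|roots of det(T-λI)|: 1.3273, 0.7504, 0.7504, 0.1076.
ρ = 1.3273; 1.3273 > 1, so it fails to converge.

no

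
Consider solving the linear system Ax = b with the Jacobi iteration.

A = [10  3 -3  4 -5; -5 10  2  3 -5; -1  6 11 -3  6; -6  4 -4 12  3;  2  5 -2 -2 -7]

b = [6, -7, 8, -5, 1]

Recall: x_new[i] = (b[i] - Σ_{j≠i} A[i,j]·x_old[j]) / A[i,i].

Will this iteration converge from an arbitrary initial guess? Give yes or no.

no

Let D = diag(10, 10, 11, 12, -7); L, U the strict triangles.
Jacobi: T = -D⁻¹(L+U), T[3,0] = -(-6)/(12) = +0.5000; T[3,3] = 0.
  T[0,:] = [+0.0000  -0.3000  +0.3000  -0.4000  +0.5000]
  T[1,:] = [+0.5000  +0.0000  -0.2000  -0.3000  +0.5000]
  T[2,:] = [+0.0909  -0.5455  +0.0000  +0.2727  -0.5455]
  T[3,:] = [+0.5000  -0.3333  +0.3333  +0.0000  -0.2500]
  T[4,:] = [+0.2857  +0.7143  -0.2857  -0.2857  +0.0000]
eigenvalue magnitudes: 1.1567, 0.5084, 0.5084, 0.4379, 0.4379.
ρ = 1.1567; 1.1567 > 1 ⇒ diverges.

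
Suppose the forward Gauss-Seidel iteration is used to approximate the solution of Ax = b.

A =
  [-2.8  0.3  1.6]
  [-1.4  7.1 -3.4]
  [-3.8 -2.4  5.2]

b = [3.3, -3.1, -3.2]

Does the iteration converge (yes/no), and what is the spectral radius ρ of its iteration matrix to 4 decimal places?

yes, ρ = 0.7610

Let D = diag(-2.8, 7.1, 5.2); L, U the strict triangles.
GS T = -(D+L)⁻¹U: row 0 first, T[0,2] = -(1.6)/(-2.8) = +0.5714; later rows by forward substitution.
  T[0,:] = [+0.0000, +0.1071, +0.5714]
  T[1,:] = [+0.0000, +0.0211, +0.5915]
  T[2,:] = [+0.0000, +0.0880, +0.6906]
|λ(T)| sorted: 0.7610, 0.0493, 0.0000.
spectral radius ρ = 0.7610; 0.7610 < 1 ⇒ converges.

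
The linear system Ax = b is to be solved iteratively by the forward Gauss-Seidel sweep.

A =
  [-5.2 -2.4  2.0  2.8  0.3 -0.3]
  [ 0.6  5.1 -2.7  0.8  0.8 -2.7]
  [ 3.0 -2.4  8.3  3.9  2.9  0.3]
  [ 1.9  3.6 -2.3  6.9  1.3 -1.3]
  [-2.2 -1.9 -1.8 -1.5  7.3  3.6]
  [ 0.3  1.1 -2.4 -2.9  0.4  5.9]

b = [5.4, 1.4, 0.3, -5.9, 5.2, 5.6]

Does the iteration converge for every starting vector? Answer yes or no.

Let D = diag(-5.2, 5.1, 8.3, 6.9, 7.3, 5.9); L, U the strict triangles.
T_GS = -(D+L)⁻¹U: row 0 first, T[0,1] = -(-2.4)/(-5.2) = -0.4615; later rows by forward substitution.
  T[0,:] = [+0.0000  -0.4615  +0.3846  +0.5385  +0.0577  -0.0577]
  T[1,:] = [+0.0000  +0.0543  +0.4842  -0.2202  -0.1637  +0.5362]
  T[2,:] = [+0.0000  +0.1825  +0.0010  -0.7282  -0.4176  +0.1398]
  T[3,:] = [+0.0000  +0.1596  -0.3582  -0.2761  -0.2581  -0.0289]
  T[4,:] = [+0.0000  -0.0472  +0.1686  -0.1313  -0.1812  -0.3425]
  T[5,:] = [+0.0000  +0.1692  -0.2969  -0.4093  -0.2569  -0.0312]
|roots of det(T-λI)|: 0.9012, 0.3873, 0.1714, 0.0952, 0.0952, 0.0000.
ρ(T) = max|λ| = 0.9012; 0.9012 < 1: convergent.

yes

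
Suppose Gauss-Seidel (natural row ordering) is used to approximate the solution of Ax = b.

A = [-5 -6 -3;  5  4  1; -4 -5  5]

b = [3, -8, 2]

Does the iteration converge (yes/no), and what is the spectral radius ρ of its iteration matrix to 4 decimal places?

Diagonal D = diag(-5, 4, 5); L, U strict lower/upper.
T_GS = -(D+L)⁻¹U: row 0 first, T[0,1] = -(-6)/(-5) = -1.2000; later rows by forward substitution.
  T[0,:] = [+0.0000, -1.2000, -0.6000]
  T[1,:] = [+0.0000, +1.5000, +0.5000]
  T[2,:] = [+0.0000, +0.5400, +0.0200]
eigenvalue magnitudes: 1.6642, 0.1442, 0.0000.
spectral radius ρ = 1.6642; 1.6642 > 1 ⇒ diverges.

no, ρ = 1.6642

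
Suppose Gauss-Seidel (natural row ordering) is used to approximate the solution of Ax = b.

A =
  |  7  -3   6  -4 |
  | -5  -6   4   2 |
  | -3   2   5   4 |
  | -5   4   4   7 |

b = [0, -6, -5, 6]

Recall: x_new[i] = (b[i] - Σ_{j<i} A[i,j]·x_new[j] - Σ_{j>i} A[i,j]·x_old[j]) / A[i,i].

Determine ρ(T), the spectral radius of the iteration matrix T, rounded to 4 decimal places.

1.6542

Write A = D+L+U with D = diag(7, -6, 5, 7).
Gauss-Seidel: T = -(D+L)⁻¹U, row 0 first, T[0,3] = -(-4)/(7) = +0.5714; later rows by forward substitution.
  T[0,:] = [+0.0000  +0.4286  -0.8571  +0.5714]
  T[1,:] = [+0.0000  -0.3571  +1.3810  -0.1429]
  T[2,:] = [+0.0000  +0.4000  -1.0667  -0.4000]
  T[3,:] = [+0.0000  +0.2816  -0.7918  +0.7184]
|eigenvalues of T|: 1.6542, 0.8298, 0.1189, 0.0000.
ρ = 1.6542; 1.6542 > 1 ⇒ diverges.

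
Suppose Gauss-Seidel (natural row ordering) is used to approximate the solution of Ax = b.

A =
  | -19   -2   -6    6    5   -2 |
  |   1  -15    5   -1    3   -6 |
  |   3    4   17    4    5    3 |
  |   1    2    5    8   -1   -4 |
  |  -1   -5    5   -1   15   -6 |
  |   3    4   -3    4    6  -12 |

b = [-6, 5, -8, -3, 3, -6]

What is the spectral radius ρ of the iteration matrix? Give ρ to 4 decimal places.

0.8220

A = D + L + U where D = diag(-19, -15, 17, 8, 15, -12).
Gauss-Seidel: T = -(D+L)⁻¹U, row 0 first, T[0,2] = -(-6)/(-19) = -0.3158; later rows by forward substitution.
  T[0,:] = [+0.0000  -0.1053  -0.3158  +0.3158  +0.2632  -0.1053]
  T[1,:] = [+0.0000  -0.0070  +0.3123  -0.0456  +0.2175  -0.4070]
  T[2,:] = [+0.0000  +0.0202  -0.0178  -0.2803  -0.3917  -0.0621]
  T[3,:] = [+0.0000  +0.0023  -0.0275  +0.1471  +0.2826  +0.6537]
  T[4,:] = [+0.0000  -0.0159  +0.0871  +0.1091  +0.2395  +0.3216]
  T[5,:] = [+0.0000  -0.0409  +0.0640  +0.2374  +0.4502  +0.2323]
|λ(T)| sorted: 0.8220, 0.3147, 0.0991, 0.0991, 0.0406, 0.0000.
ρ = 0.8220; 0.8220 < 1: convergent.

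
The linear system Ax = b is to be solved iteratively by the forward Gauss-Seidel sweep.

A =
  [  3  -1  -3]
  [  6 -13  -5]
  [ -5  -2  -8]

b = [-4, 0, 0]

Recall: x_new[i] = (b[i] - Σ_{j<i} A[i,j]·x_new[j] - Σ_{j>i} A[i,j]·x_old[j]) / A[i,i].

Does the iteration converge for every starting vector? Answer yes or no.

yes

Let D = diag(3, -13, -8); L, U the strict triangles.
T_GS = -(D+L)⁻¹U: row 0 first, T[0,2] = -(-3)/(3) = +1.0000; later rows by forward substitution.
  T[0,:] = [+0.0000  +0.3333  +1.0000]
  T[1,:] = [+0.0000  +0.1538  +0.0769]
  T[2,:] = [+0.0000  -0.2468  -0.6442]
|roots of det(T-λI)|: 0.6197, 0.1293, 0.0000.
spectral radius ρ = 0.6197; 0.6197 < 1, so it converges for any x₀.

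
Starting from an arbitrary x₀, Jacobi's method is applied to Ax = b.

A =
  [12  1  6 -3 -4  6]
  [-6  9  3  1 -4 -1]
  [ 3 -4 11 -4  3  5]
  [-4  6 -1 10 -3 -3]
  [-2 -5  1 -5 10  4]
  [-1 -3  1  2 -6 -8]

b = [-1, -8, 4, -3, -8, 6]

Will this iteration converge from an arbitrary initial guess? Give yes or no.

Write A = D+L+U with D = diag(12, 9, 11, 10, 10, -8).
Jacobi T = -D⁻¹(L+U): T[0,4] = -(-4)/(12) = +0.3333; T[0,0] = 0.
  T[0,:] = [+0.0000, -0.0833, -0.5000, +0.2500, +0.3333, -0.5000]
  T[1,:] = [+0.6667, +0.0000, -0.3333, -0.1111, +0.4444, +0.1111]
  T[2,:] = [-0.2727, +0.3636, +0.0000, +0.3636, -0.2727, -0.4545]
  T[3,:] = [+0.4000, -0.6000, +0.1000, +0.0000, +0.3000, +0.3000]
  T[4,:] = [+0.2000, +0.5000, -0.1000, +0.5000, +0.0000, -0.4000]
  T[5,:] = [-0.1250, -0.3750, +0.1250, +0.2500, -0.7500, +0.0000]
eigenvalue magnitudes: 1.1330, 0.9029, 0.3886, 0.3886, 0.2663, 0.1651.
ρ(T) = max|λ| = 1.1330; 1.1330 > 1 ⇒ diverges.

no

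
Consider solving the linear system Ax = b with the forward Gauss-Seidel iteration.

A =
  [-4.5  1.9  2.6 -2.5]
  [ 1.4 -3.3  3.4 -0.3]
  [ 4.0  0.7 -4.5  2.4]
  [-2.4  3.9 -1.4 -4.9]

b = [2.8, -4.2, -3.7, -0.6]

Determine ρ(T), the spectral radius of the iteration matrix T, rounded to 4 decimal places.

Split A = D + L + U, D = diag(-4.5, -3.3, -4.5, -4.9).
Gauss-Seidel: T = -(D+L)⁻¹U, row 0 first, T[0,3] = -(-2.5)/(-4.5) = -0.5556; later rows by forward substitution.
  T[0,:] = [+0.0000, +0.4222, +0.5778, -0.5556]
  T[1,:] = [+0.0000, +0.1791, +1.2754, -0.3266]
  T[2,:] = [+0.0000, +0.4032, +0.7120, -0.0113]
  T[3,:] = [+0.0000, -0.1794, +0.5287, +0.0154]
|λ(T)| sorted: 1.1848, 0.4787, 0.2004, 0.0000.
ρ(T) = max|λ| = 1.1848; 1.1848 > 1, so it fails to converge.

1.1848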